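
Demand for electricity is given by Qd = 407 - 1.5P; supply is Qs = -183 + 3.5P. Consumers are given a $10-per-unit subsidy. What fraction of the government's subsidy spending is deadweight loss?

Pre-subsidy: 407 - 1.5P = -183 + 3.5P gives P* = 118, Q* = 230.
With the rebate, buyers effectively pay Pb = Ps − 10, where Ps is the price sellers receive.
Demand in terms of Ps becomes Qd = 407 − 1.5(Ps − 10) = 422 - 1.5Ps. Setting this equal to supply: 422 - 1.5Ps = -183 + 3.5Ps, so Ps = 121.
Buyers pay Pb = 121 − 10 = 111; Q' = -183 + 3.5·121 = 240.5.
ΔCS = ½(230 + 240.5)(118 − 111) = 1646.75; ΔPS = ½(230 + 240.5)(121 − 118) = 705.75.
Government spending = 10 × 240.5 = 2405.
DWL = ½ × 10 × (240.5 − 230) = 52.5; fraction = 52.5 / 2405 = 21/962.

DWL / government spending = 21/962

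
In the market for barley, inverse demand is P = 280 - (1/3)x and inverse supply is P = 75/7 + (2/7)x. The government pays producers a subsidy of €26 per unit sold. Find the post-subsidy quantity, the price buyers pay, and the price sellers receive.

Pre-subsidy: 280 - (1/3)x = 75/7 + (2/7)x gives x* = 435 and P* = 135.
With the subsidy, sellers receive Ps = Pb + 26 for each unit, where Pb is the price buyers pay.
On the curves, Pb = 280 - (1/3)x and Ps = 75/7 + (2/7)x; the wedge Ps − Pb = 26 gives 75/7 + (2/7)x − (280 - (1/3)x) = 26, so x' = 477.
Then Pb = 280 − (1/3)·477 = 121 and Ps = 75/7 + (2/7)·477 = 147.

x' = 477; buyers pay €121; sellers receive €147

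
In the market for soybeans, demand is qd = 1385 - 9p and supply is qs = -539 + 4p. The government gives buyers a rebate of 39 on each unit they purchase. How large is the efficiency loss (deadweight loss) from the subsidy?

Pre-subsidy: 1385 - 9p = -539 + 4p gives p* = 148, q* = 53.
With the rebate, buyers effectively pay pb = ps − 39, where ps is the price sellers receive.
Demand in terms of ps becomes qd = 1385 − 9(ps − 39) = 1736 - 9ps. Setting this equal to supply: 1736 - 9ps = -539 + 4ps, so ps = 175.
Buyers pay pb = 175 − 39 = 136; q' = -539 + 4·175 = 161.
The subsidy expands output by 161 − 53 = 108 past the efficient level; on those units the gap between marginal cost and willingness to pay runs from 0 up to 39.
DWL = ½ × 39 × 108 = 2106.

Deadweight loss = 2106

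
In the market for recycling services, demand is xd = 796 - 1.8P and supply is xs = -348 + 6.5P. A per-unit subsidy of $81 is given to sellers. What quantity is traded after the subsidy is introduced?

Pre-subsidy: 796 - 1.8P = -348 + 6.5P gives P* = 11440/83, x* = 45476/83.
With the subsidy, sellers receive Ps = Pb + 81 for each unit, where Pb is the price buyers pay.
Supply in terms of Pb becomes xs = -348 + 6.5(Pb + 81) = 178.5 + 6.5Pb. Setting this equal to demand: 796 - 1.8Pb = 178.5 + 6.5Pb, so Pb = 6175/83.
Sellers receive Ps = 6175/83 + 81 = 12898/83; x' = 796 − 1.8·(6175/83) = 54953/83.

x' = 54953/83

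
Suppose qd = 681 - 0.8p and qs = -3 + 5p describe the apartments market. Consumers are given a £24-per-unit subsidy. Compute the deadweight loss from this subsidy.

Pre-subsidy: 681 - 0.8p = -3 + 5p gives p* = 3420/29, q* = 17013/29.
With the rebate, buyers effectively pay pb = ps − 24, where ps is the price sellers receive.
Demand in terms of ps becomes qd = 681 − 0.8(ps − 24) = 700.2 - 0.8ps. Setting this equal to supply: 700.2 - 0.8ps = -3 + 5ps, so ps = 3516/29.
Buyers pay pb = 3516/29 − 24 = 2820/29; q' = -3 + 5·(3516/29) = 17493/29.
The subsidy expands output by 17493/29 − 17013/29 = 480/29 past the efficient level; on those units the gap between marginal cost and willingness to pay runs from 0 up to 24.
DWL = ½ × 24 × 480/29 = 5760/29.

Deadweight loss = 5760/29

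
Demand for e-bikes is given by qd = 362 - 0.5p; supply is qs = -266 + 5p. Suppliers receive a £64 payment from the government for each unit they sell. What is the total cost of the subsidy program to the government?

Government cost = £21376

Pre-subsidy: 362 - 0.5p = -266 + 5p gives p* = 1256/11, q* = 3354/11.
With the subsidy, sellers receive ps = pb + 64 for each unit, where pb is the price buyers pay.
Supply in terms of pb becomes qs = -266 + 5(pb + 64) = 54 + 5pb. Setting this equal to demand: 362 - 0.5pb = 54 + 5pb, so pb = 56.
Sellers receive ps = 56 + 64 = 120; q' = 362 − 0.5·56 = 334.
Government outlay = subsidy × quantity = 64 × 334 = 21376.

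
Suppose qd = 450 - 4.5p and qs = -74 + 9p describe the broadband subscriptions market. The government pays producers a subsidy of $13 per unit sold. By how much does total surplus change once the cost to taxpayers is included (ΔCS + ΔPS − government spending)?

Net change in total surplus = -$253.5

Pre-subsidy: 450 - 4.5p = -74 + 9p gives p* = 1048/27, q* = 826/3.
With the subsidy, sellers receive ps = pb + 13 for each unit, where pb is the price buyers pay.
Supply in terms of pb becomes qs = -74 + 9(pb + 13) = 43 + 9pb. Setting this equal to demand: 450 - 4.5pb = 43 + 9pb, so pb = 814/27.
Sellers receive ps = 814/27 + 13 = 1165/27; q' = 450 − 4.5·(814/27) = 943/3.
ΔCS = ½(826/3 + 943/3)(1048/27 − 814/27) = 22997/9; ΔPS = ½(826/3 + 943/3)(1165/27 − 1048/27) = 22997/18.
Government spending = 13 × 943/3 = 12259/3.
Net change = 22997/9 + 22997/18 − 12259/3 = -253.5. The loss equals the DWL triangle ½·13·39.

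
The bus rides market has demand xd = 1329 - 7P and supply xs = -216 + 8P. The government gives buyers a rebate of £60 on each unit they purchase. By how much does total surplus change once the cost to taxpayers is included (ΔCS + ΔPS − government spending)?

Net change in total surplus = -£6720

Pre-subsidy: 1329 - 7P = -216 + 8P gives P* = 103, x* = 608.
With the rebate, buyers effectively pay Pb = Ps − 60, where Ps is the price sellers receive.
Demand in terms of Ps becomes xd = 1329 − 7(Ps − 60) = 1749 - 7Ps. Setting this equal to supply: 1749 - 7Ps = -216 + 8Ps, so Ps = 131.
Buyers pay Pb = 131 − 60 = 71; x' = -216 + 8·131 = 832.
ΔCS = ½(608 + 832)(103 − 71) = 23040; ΔPS = ½(608 + 832)(131 − 103) = 20160.
Government spending = 60 × 832 = 49920.
Net change = 23040 + 20160 − 49920 = -6720. The loss equals the DWL triangle ½·60·224.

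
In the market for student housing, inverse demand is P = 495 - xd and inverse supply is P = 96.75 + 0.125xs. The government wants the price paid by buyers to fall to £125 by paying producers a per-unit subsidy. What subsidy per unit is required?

At a buyer price of 125, quantity demanded is 495 − 1·125 = 370.
Sellers supply 370 only when they receive Ps = 96.75 + 0.125·370 = 143.
s = Ps − Pb = 143 − 125 = 18.

Required subsidy s = £18 per unit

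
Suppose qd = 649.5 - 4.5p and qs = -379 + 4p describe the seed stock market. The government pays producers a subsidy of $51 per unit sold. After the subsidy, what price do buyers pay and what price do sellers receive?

Pre-subsidy: 649.5 - 4.5p = -379 + 4p gives p* = 121, q* = 105.
With the subsidy, sellers receive ps = pb + 51 for each unit, where pb is the price buyers pay.
Supply in terms of pb becomes qs = -379 + 4(pb + 51) = -175 + 4pb. Setting this equal to demand: 649.5 - 4.5pb = -175 + 4pb, so pb = 97.
Sellers receive ps = 97 + 51 = 148; q' = 649.5 − 4.5·97 = 213.

Buyers pay $97; sellers receive $148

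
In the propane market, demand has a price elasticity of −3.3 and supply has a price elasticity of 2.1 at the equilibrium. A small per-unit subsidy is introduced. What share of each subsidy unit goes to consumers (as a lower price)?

For a small subsidy around the equilibrium, the benefit split depends on the relative slopes, which at a point are proportional to the elasticities.
Buyer share = εs/(εs + |εd|) = 2.1/(2.1 + 3.3) = 7/18; seller share = |εd|/(εs + |εd|) = 11/18.

Consumer share = 7/18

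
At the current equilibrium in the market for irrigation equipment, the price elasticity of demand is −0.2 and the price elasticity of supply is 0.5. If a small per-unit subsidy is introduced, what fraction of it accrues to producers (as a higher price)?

For a small subsidy around the equilibrium, the benefit split depends on the relative slopes, which at a point are proportional to the elasticities.
Buyer share = εs/(εs + |εd|) = 0.5/(0.5 + 0.2) = 5/7; seller share = |εd|/(εs + |εd|) = 2/7.
So producers capture 2/7 of the subsidy.

Producer share = 2/7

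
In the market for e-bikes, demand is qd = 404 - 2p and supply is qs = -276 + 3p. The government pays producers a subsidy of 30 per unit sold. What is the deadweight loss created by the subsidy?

Deadweight loss = 540

Pre-subsidy: 404 - 2p = -276 + 3p gives p* = 136, q* = 132.
With the subsidy, sellers receive ps = pb + 30 for each unit, where pb is the price buyers pay.
Supply in terms of pb becomes qs = -276 + 3(pb + 30) = -186 + 3pb. Setting this equal to demand: 404 - 2pb = -186 + 3pb, so pb = 118.
Sellers receive ps = 118 + 30 = 148; q' = 404 − 2·118 = 168.
The subsidy expands output by 168 − 132 = 36 past the efficient level; on those units the gap between marginal cost and willingness to pay runs from 0 up to 30.
DWL = ½ × 30 × 36 = 540.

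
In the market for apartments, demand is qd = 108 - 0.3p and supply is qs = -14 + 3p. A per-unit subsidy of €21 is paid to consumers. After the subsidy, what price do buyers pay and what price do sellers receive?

Buyers pay 590/33; sellers receive 1283/33

Pre-subsidy: 108 - 0.3p = -14 + 3p gives p* = 1220/33, q* = 1066/11.
With the rebate, buyers effectively pay pb = ps − 21, where ps is the price sellers receive.
Demand in terms of ps becomes qd = 108 − 0.3(ps − 21) = 114.3 - 0.3ps. Setting this equal to supply: 114.3 - 0.3ps = -14 + 3ps, so ps = 1283/33.
Buyers pay pb = 1283/33 − 21 = 590/33; q' = -14 + 3·(1283/33) = 1129/11.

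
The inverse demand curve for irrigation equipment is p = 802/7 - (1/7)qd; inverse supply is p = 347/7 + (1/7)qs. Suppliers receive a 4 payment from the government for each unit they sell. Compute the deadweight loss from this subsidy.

Pre-subsidy: 802/7 - (1/7)q = 347/7 + (1/7)q gives q* = 227.5 and p* = 1149/14.
With the subsidy, sellers receive ps = pb + 4 for each unit, where pb is the price buyers pay.
On the curves, pb = 802/7 - (1/7)q and ps = 347/7 + (1/7)q; the wedge ps − pb = 4 gives 347/7 + (1/7)q − (802/7 - (1/7)q) = 4, so q' = 241.5.
Then pb = 802/7 − (1/7)·241.5 = 1121/14 and ps = 347/7 + (1/7)·241.5 = 1177/14.
The subsidy expands output by 241.5 − 227.5 = 14 past the efficient level; on those units the gap between marginal cost and willingness to pay runs from 0 up to 4.
DWL = ½ × 4 × 14 = 28.

Deadweight loss = 28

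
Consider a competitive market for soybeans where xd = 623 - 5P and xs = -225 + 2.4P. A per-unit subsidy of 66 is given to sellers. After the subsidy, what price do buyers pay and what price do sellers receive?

Pre-subsidy: 623 - 5P = -225 + 2.4P gives P* = 4240/37, x* = 1851/37.
With the subsidy, sellers receive Ps = Pb + 66 for each unit, where Pb is the price buyers pay.
Supply in terms of Pb becomes xs = -225 + 2.4(Pb + 66) = -66.6 + 2.4Pb. Setting this equal to demand: 623 - 5Pb = -66.6 + 2.4Pb, so Pb = 3448/37.
Sellers receive Ps = 3448/37 + 66 = 5890/37; x' = 623 − 5·(3448/37) = 5811/37.

Buyers pay 3448/37; sellers receive 5890/37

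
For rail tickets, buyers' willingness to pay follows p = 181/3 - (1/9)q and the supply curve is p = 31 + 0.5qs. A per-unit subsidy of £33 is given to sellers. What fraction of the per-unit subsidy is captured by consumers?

Pre-subsidy: 181/3 - (1/9)q = 31 + 0.5q gives q* = 48 and p* = 55.
With the subsidy, sellers receive ps = pb + 33 for each unit, where pb is the price buyers pay.
On the curves, pb = 181/3 - (1/9)q and ps = 31 + 0.5q; the wedge ps − pb = 33 gives 31 + 0.5q − (181/3 - (1/9)q) = 33, so q' = 102.
Then pb = 181/3 − (1/9)·102 = 49 and ps = 31 + 0.5·102 = 82.
Buyers' price falls by p* − pb = 55 − 49 = 6; sellers' price rises by ps − p* = 82 − 55 = 27.
So consumers capture 6/33 = 2/11 of each unit of subsidy.

Consumer share = 2/11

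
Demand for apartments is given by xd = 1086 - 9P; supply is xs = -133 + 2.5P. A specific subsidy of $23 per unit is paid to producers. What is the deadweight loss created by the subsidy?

Deadweight loss = $517.5

Pre-subsidy: 1086 - 9P = -133 + 2.5P gives P* = 106, x* = 132.
With the subsidy, sellers receive Ps = Pb + 23 for each unit, where Pb is the price buyers pay.
Supply in terms of Pb becomes xs = -133 + 2.5(Pb + 23) = -75.5 + 2.5Pb. Setting this equal to demand: 1086 - 9Pb = -75.5 + 2.5Pb, so Pb = 101.
Sellers receive Ps = 101 + 23 = 124; x' = 1086 − 9·101 = 177.
The subsidy expands output by 177 − 132 = 45 past the efficient level; on those units the gap between marginal cost and willingness to pay runs from 0 up to 23.
DWL = ½ × 23 × 45 = 517.5.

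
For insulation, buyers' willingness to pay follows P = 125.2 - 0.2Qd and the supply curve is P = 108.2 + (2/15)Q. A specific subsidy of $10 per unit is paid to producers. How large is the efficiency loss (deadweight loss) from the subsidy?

Pre-subsidy: 125.2 - 0.2Q = 108.2 + (2/15)Q gives Q* = 51 and P* = 115.
With the subsidy, sellers receive Ps = Pb + 10 for each unit, where Pb is the price buyers pay.
On the curves, Pb = 125.2 - 0.2Q and Ps = 108.2 + (2/15)Q; the wedge Ps − Pb = 10 gives 108.2 + (2/15)Q − (125.2 - 0.2Q) = 10, so Q' = 81.
Then Pb = 125.2 − 0.2·81 = 109 and Ps = 108.2 + (2/15)·81 = 119.
The subsidy expands output by 81 − 51 = 30 past the efficient level; on those units the gap between marginal cost and willingness to pay runs from 0 up to 10.
DWL = ½ × 10 × 30 = 150.

Deadweight loss = $150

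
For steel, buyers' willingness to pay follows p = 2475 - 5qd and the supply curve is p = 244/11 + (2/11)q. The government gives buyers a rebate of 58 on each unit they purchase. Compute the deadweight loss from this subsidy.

Deadweight loss = 18502/57

Pre-subsidy: 2475 - 5q = 244/11 + (2/11)q gives q* = 26981/57 and p* = 6170/57.
With the rebate, buyers effectively pay pb = ps − 58, where ps is the price sellers receive.
On the curves, pb = 2475 - 5q and ps = 244/11 + (2/11)q; the wedge ps − pb = 58 gives 244/11 + (2/11)q − (2475 - 5q) = 58, so q' = 27619/57.
Then pb = 2475 − 5·(27619/57) = 2980/57 and ps = 244/11 + (2/11)·(27619/57) = 6286/57.
The subsidy expands output by 27619/57 − 26981/57 = 638/57 past the efficient level; on those units the gap between marginal cost and willingness to pay runs from 0 up to 58.
DWL = ½ × 58 × 638/57 = 18502/57.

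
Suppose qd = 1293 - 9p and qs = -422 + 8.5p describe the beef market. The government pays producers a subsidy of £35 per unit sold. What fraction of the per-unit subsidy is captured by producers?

Producer share = 18/35

Pre-subsidy: 1293 - 9p = -422 + 8.5p gives p* = 98, q* = 411.
With the subsidy, sellers receive ps = pb + 35 for each unit, where pb is the price buyers pay.
Supply in terms of pb becomes qs = -422 + 8.5(pb + 35) = -124.5 + 8.5pb. Setting this equal to demand: 1293 - 9pb = -124.5 + 8.5pb, so pb = 81.
Sellers receive ps = 81 + 35 = 116; q' = 1293 − 9·81 = 564.
Buyers' price falls by p* − pb = 98 − 81 = 17; sellers' price rises by ps − p* = 116 − 98 = 18.
So producers capture 18/35 = 18/35 of each unit of subsidy.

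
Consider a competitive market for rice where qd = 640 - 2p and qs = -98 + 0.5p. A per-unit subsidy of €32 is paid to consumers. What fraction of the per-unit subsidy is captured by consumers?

Pre-subsidy: 640 - 2p = -98 + 0.5p gives p* = 295.2, q* = 49.6.
With the rebate, buyers effectively pay pb = ps − 32, where ps is the price sellers receive.
Demand in terms of ps becomes qd = 640 − 2(ps − 32) = 704 - 2ps. Setting this equal to supply: 704 - 2ps = -98 + 0.5ps, so ps = 320.8.
Buyers pay pb = 320.8 − 32 = 288.8; q' = -98 + 0.5·320.8 = 62.4.
Buyers' price falls by p* − pb = 295.2 − 288.8 = 6.4; sellers' price rises by ps − p* = 320.8 − 295.2 = 25.6.
So consumers capture 6.4/32 = 0.2 of each unit of subsidy.

Consumer share = 0.2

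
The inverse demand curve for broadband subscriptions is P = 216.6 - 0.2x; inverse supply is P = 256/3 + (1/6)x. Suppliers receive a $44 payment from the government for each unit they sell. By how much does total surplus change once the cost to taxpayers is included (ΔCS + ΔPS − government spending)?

Pre-subsidy: 216.6 - 0.2x = 256/3 + (1/6)x gives x* = 358 and P* = 145.
With the subsidy, sellers receive Ps = Pb + 44 for each unit, where Pb is the price buyers pay.
On the curves, Pb = 216.6 - 0.2x and Ps = 256/3 + (1/6)x; the wedge Ps − Pb = 44 gives 256/3 + (1/6)x − (216.6 - 0.2x) = 44, so x' = 478.
Then Pb = 216.6 − 0.2·478 = 121 and Ps = 256/3 + (1/6)·478 = 165.
ΔCS = ½(358 + 478)(145 − 121) = 10032; ΔPS = ½(358 + 478)(165 − 145) = 8360.
Government spending = 44 × 478 = 21032.
Net change = 10032 + 8360 − 21032 = -2640. The loss equals the DWL triangle ½·44·120.

Net change in total surplus = -$2640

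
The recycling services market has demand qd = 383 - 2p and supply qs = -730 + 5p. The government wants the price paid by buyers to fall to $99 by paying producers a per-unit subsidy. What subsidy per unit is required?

At a buyer price of 99, quantity demanded is 383 − 2·99 = 185.
Sellers supply 185 only when they receive ps with -730 + 5·ps = 185, i.e. ps = 183.
s = ps − pb = 183 − 99 = 84.

Required subsidy s = $84 per unit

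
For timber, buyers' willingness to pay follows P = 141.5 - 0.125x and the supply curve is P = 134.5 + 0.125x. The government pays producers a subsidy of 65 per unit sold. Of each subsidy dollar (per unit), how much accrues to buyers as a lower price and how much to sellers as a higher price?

Pre-subsidy: 141.5 - 0.125x = 134.5 + 0.125x gives x* = 28 and P* = 138.
With the subsidy, sellers receive Ps = Pb + 65 for each unit, where Pb is the price buyers pay.
On the curves, Pb = 141.5 - 0.125x and Ps = 134.5 + 0.125x; the wedge Ps − Pb = 65 gives 134.5 + 0.125x − (141.5 - 0.125x) = 65, so x' = 288.
Then Pb = 141.5 − 0.125·288 = 105.5 and Ps = 134.5 + 0.125·288 = 170.5.
Buyers' price falls by P* − Pb = 138 − 105.5 = 32.5; sellers' price rises by Ps − P* = 170.5 − 138 = 32.5.

Buyers gain 32.5 per unit; sellers gain 32.5 per unit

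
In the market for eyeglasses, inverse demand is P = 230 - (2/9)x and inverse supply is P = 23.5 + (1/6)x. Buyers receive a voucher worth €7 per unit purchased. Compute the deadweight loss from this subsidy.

Deadweight loss = €63

Pre-subsidy: 230 - (2/9)x = 23.5 + (1/6)x gives x* = 531 and P* = 112.
With the rebate, buyers effectively pay Pb = Ps − 7, where Ps is the price sellers receive.
On the curves, Pb = 230 - (2/9)x and Ps = 23.5 + (1/6)x; the wedge Ps − Pb = 7 gives 23.5 + (1/6)x − (230 - (2/9)x) = 7, so x' = 549.
Then Pb = 230 − (2/9)·549 = 108 and Ps = 23.5 + (1/6)·549 = 115.
The subsidy expands output by 549 − 531 = 18 past the efficient level; on those units the gap between marginal cost and willingness to pay runs from 0 up to 7.
DWL = ½ × 7 × 18 = 63.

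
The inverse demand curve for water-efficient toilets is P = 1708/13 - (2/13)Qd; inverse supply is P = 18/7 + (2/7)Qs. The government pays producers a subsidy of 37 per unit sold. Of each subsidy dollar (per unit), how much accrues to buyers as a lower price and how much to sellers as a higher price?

Pre-subsidy: 1708/13 - (2/13)Q = 18/7 + (2/7)Q gives Q* = 293.05 and P* = 86.3.
With the subsidy, sellers receive Ps = Pb + 37 for each unit, where Pb is the price buyers pay.
On the curves, Pb = 1708/13 - (2/13)Q and Ps = 18/7 + (2/7)Q; the wedge Ps − Pb = 37 gives 18/7 + (2/7)Q − (1708/13 - (2/13)Q) = 37, so Q' = 377.225.
Then Pb = 1708/13 − (2/13)·377.225 = 73.35 and Ps = 18/7 + (2/7)·377.225 = 110.35.
Buyers' price falls by P* − Pb = 86.3 − 73.35 = 12.95; sellers' price rises by Ps − P* = 110.35 − 86.3 = 24.05.

Buyers gain 12.95 per unit; sellers gain 24.05 per unit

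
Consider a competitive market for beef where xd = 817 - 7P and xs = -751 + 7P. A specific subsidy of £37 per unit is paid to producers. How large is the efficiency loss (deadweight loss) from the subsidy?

Pre-subsidy: 817 - 7P = -751 + 7P gives P* = 112, x* = 33.
With the subsidy, sellers receive Ps = Pb + 37 for each unit, where Pb is the price buyers pay.
Supply in terms of Pb becomes xs = -751 + 7(Pb + 37) = -492 + 7Pb. Setting this equal to demand: 817 - 7Pb = -492 + 7Pb, so Pb = 93.5.
Sellers receive Ps = 93.5 + 37 = 130.5; x' = 817 − 7·93.5 = 162.5.
The subsidy expands output by 162.5 − 33 = 129.5 past the efficient level; on those units the gap between marginal cost and willingness to pay runs from 0 up to 37.
DWL = ½ × 37 × 129.5 = 2395.75.

Deadweight loss = £2395.75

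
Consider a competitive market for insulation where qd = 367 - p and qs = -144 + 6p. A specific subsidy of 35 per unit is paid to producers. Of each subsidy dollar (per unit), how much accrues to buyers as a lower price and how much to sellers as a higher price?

Buyers gain 30 per unit; sellers gain 5 per unit

Pre-subsidy: 367 - p = -144 + 6p gives p* = 73, q* = 294.
With the subsidy, sellers receive ps = pb + 35 for each unit, where pb is the price buyers pay.
Supply in terms of pb becomes qs = -144 + 6(pb + 35) = 66 + 6pb. Setting this equal to demand: 367 - pb = 66 + 6pb, so pb = 43.
Sellers receive ps = 43 + 35 = 78; q' = 367 − 1·43 = 324.
Buyers' price falls by p* − pb = 73 − 43 = 30; sellers' price rises by ps − p* = 78 − 73 = 5.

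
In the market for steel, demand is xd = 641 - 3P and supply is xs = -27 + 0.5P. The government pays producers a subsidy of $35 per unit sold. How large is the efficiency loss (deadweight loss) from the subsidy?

Deadweight loss = $262.5

Pre-subsidy: 641 - 3P = -27 + 0.5P gives P* = 1336/7, x* = 479/7.
With the subsidy, sellers receive Ps = Pb + 35 for each unit, where Pb is the price buyers pay.
Supply in terms of Pb becomes xs = -27 + 0.5(Pb + 35) = -9.5 + 0.5Pb. Setting this equal to demand: 641 - 3Pb = -9.5 + 0.5Pb, so Pb = 1301/7.
Sellers receive Ps = 1301/7 + 35 = 1546/7; x' = 641 − 3·(1301/7) = 584/7.
The subsidy expands output by 584/7 − 479/7 = 15 past the efficient level; on those units the gap between marginal cost and willingness to pay runs from 0 up to 35.
DWL = ½ × 35 × 15 = 262.5.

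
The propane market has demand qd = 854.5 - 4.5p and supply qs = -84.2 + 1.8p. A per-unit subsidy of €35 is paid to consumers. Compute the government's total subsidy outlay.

Pre-subsidy: 854.5 - 4.5p = -84.2 + 1.8p gives p* = 149, q* = 184.
With the rebate, buyers effectively pay pb = ps − 35, where ps is the price sellers receive.
Demand in terms of ps becomes qd = 854.5 − 4.5(ps − 35) = 1012 - 4.5ps. Setting this equal to supply: 1012 - 4.5ps = -84.2 + 1.8ps, so ps = 174.
Buyers pay pb = 174 − 35 = 139; q' = -84.2 + 1.8·174 = 229.
Government outlay = subsidy × quantity = 35 × 229 = 8015.

Government cost = €8015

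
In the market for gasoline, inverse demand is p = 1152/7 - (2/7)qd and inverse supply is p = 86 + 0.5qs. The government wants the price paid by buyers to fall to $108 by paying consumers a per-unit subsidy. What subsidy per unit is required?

At a buyer price of 108, quantity demanded is 576 − 3.5·108 = 198.
Sellers supply 198 only when they receive ps = 86 + 0.5·198 = 185.
s = ps − pb = 185 − 108 = 77.

Required subsidy s = $77 per unit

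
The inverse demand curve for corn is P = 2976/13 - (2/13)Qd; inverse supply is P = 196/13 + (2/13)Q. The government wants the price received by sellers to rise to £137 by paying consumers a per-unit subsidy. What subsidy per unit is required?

Required subsidy s = £30 per unit

At a seller price of 137, quantity supplied is -98 + 6.5·137 = 792.5.
Buyers absorb 792.5 only when they pay Pb = 2976/13 − (2/13)·792.5 = 107.
s = Ps − Pb = 137 − 107 = 30.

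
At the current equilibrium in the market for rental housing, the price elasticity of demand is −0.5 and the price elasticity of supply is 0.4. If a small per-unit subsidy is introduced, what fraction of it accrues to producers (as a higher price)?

Producer share = 5/9

For a small subsidy around the equilibrium, the benefit split depends on the relative slopes, which at a point are proportional to the elasticities.
Buyer share = εs/(εs + |εd|) = 0.4/(0.4 + 0.5) = 4/9; seller share = |εd|/(εs + |εd|) = 5/9.
So producers capture 5/9 of the subsidy.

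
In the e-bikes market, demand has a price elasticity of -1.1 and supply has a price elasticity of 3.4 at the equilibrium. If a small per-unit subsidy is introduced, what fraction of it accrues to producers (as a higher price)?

For a small subsidy around the equilibrium, the benefit split depends on the relative slopes, which at a point are proportional to the elasticities.
Buyer share = εs/(εs + |εd|) = 3.4/(3.4 + 1.1) = 34/45; seller share = |εd|/(εs + |εd|) = 11/45.
So producers capture 11/45 of the subsidy.

Producer share = 11/45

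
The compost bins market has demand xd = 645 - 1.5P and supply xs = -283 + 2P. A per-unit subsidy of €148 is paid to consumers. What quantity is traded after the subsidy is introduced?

Pre-subsidy: 645 - 1.5P = -283 + 2P gives P* = 1856/7, x* = 1731/7.
With the rebate, buyers effectively pay Pb = Ps − 148, where Ps is the price sellers receive.
Demand in terms of Ps becomes xd = 645 − 1.5(Ps − 148) = 867 - 1.5Ps. Setting this equal to supply: 867 - 1.5Ps = -283 + 2Ps, so Ps = 2300/7.
Buyers pay Pb = 2300/7 − 148 = 1264/7; x' = -283 + 2·(2300/7) = 2619/7.

x' = 2619/7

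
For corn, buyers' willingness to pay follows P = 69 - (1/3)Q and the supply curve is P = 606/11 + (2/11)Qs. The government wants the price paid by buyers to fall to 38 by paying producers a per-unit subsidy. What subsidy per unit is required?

At a buyer price of 38, quantity demanded is 207 − 3·38 = 93.
Sellers supply 93 only when they receive Ps = 606/11 + (2/11)·93 = 72.
s = Ps − Pb = 72 − 38 = 34.

Required subsidy s = 34 per unit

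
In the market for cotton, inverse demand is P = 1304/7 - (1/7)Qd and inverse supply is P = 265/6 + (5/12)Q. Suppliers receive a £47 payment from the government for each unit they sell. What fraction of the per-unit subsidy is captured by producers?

Producer share = 35/47

Pre-subsidy: 1304/7 - (1/7)Q = 265/6 + (5/12)Q gives Q* = 254 and P* = 150.
With the subsidy, sellers receive Ps = Pb + 47 for each unit, where Pb is the price buyers pay.
On the curves, Pb = 1304/7 - (1/7)Q and Ps = 265/6 + (5/12)Q; the wedge Ps − Pb = 47 gives 265/6 + (5/12)Q − (1304/7 - (1/7)Q) = 47, so Q' = 338.
Then Pb = 1304/7 − (1/7)·338 = 138 and Ps = 265/6 + (5/12)·338 = 185.
Buyers' price falls by P* − Pb = 150 − 138 = 12; sellers' price rises by Ps − P* = 185 − 150 = 35.
So producers capture 35/47 = 35/47 of each unit of subsidy.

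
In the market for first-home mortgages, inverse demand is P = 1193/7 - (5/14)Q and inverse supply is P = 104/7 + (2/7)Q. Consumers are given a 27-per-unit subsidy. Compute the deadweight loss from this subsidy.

Deadweight loss = 567

Pre-subsidy: 1193/7 - (5/14)Q = 104/7 + (2/7)Q gives Q* = 242 and P* = 84.
With the rebate, buyers effectively pay Pb = Ps − 27, where Ps is the price sellers receive.
On the curves, Pb = 1193/7 - (5/14)Q and Ps = 104/7 + (2/7)Q; the wedge Ps − Pb = 27 gives 104/7 + (2/7)Q − (1193/7 - (5/14)Q) = 27, so Q' = 284.
Then Pb = 1193/7 − (5/14)·284 = 69 and Ps = 104/7 + (2/7)·284 = 96.
The subsidy expands output by 284 − 242 = 42 past the efficient level; on those units the gap between marginal cost and willingness to pay runs from 0 up to 27.
DWL = ½ × 27 × 42 = 567.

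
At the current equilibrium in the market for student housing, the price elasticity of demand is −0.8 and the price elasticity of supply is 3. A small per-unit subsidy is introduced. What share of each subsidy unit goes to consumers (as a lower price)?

For a small subsidy around the equilibrium, the benefit split depends on the relative slopes, which at a point are proportional to the elasticities.
Buyer share = εs/(εs + |εd|) = 3/(3 + 0.8) = 15/19; seller share = |εd|/(εs + |εd|) = 4/19.

Consumer share = 15/19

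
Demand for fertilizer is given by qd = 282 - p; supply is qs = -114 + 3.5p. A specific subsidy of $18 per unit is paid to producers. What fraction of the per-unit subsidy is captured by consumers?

Consumer share = 7/9

Pre-subsidy: 282 - p = -114 + 3.5p gives p* = 88, q* = 194.
With the subsidy, sellers receive ps = pb + 18 for each unit, where pb is the price buyers pay.
Supply in terms of pb becomes qs = -114 + 3.5(pb + 18) = -51 + 3.5pb. Setting this equal to demand: 282 - pb = -51 + 3.5pb, so pb = 74.
Sellers receive ps = 74 + 18 = 92; q' = 282 − 1·74 = 208.
Buyers' price falls by p* − pb = 88 − 74 = 14; sellers' price rises by ps − p* = 92 − 88 = 4.
So consumers capture 14/18 = 7/9 of each unit of subsidy.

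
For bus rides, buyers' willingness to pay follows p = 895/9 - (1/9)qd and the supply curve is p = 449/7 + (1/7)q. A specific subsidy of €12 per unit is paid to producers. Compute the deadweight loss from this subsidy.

Deadweight loss = €283.5

Pre-subsidy: 895/9 - (1/9)q = 449/7 + (1/7)q gives q* = 139 and p* = 84.
With the subsidy, sellers receive ps = pb + 12 for each unit, where pb is the price buyers pay.
On the curves, pb = 895/9 - (1/9)q and ps = 449/7 + (1/7)q; the wedge ps − pb = 12 gives 449/7 + (1/7)q − (895/9 - (1/9)q) = 12, so q' = 186.25.
Then pb = 895/9 − (1/9)·186.25 = 78.75 and ps = 449/7 + (1/7)·186.25 = 90.75.
The subsidy expands output by 186.25 − 139 = 47.25 past the efficient level; on those units the gap between marginal cost and willingness to pay runs from 0 up to 12.
DWL = ½ × 12 × 47.25 = 283.5.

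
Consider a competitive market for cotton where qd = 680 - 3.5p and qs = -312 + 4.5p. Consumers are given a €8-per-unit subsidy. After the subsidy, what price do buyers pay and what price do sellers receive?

Pre-subsidy: 680 - 3.5p = -312 + 4.5p gives p* = 124, q* = 246.
With the rebate, buyers effectively pay pb = ps − 8, where ps is the price sellers receive.
Demand in terms of ps becomes qd = 680 − 3.5(ps − 8) = 708 - 3.5ps. Setting this equal to supply: 708 - 3.5ps = -312 + 4.5ps, so ps = 127.5.
Buyers pay pb = 127.5 − 8 = 119.5; q' = -312 + 4.5·127.5 = 261.75.

Buyers pay €119.5; sellers receive €127.5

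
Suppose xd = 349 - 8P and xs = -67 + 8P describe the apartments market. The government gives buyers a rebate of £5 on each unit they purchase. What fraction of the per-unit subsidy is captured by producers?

Pre-subsidy: 349 - 8P = -67 + 8P gives P* = 26, x* = 141.
With the rebate, buyers effectively pay Pb = Ps − 5, where Ps is the price sellers receive.
Demand in terms of Ps becomes xd = 349 − 8(Ps − 5) = 389 - 8Ps. Setting this equal to supply: 389 - 8Ps = -67 + 8Ps, so Ps = 28.5.
Buyers pay Pb = 28.5 − 5 = 23.5; x' = -67 + 8·28.5 = 161.
Buyers' price falls by P* − Pb = 26 − 23.5 = 2.5; sellers' price rises by Ps − P* = 28.5 − 26 = 2.5.
So producers capture 2.5/5 = 0.5 of each unit of subsidy.

Producer share = 0.5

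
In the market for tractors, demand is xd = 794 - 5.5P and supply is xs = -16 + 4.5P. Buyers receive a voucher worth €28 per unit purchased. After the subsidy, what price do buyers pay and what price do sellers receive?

Pre-subsidy: 794 - 5.5P = -16 + 4.5P gives P* = 81, x* = 348.5.
With the rebate, buyers effectively pay Pb = Ps − 28, where Ps is the price sellers receive.
Demand in terms of Ps becomes xd = 794 − 5.5(Ps − 28) = 948 - 5.5Ps. Setting this equal to supply: 948 - 5.5Ps = -16 + 4.5Ps, so Ps = 96.4.
Buyers pay Pb = 96.4 − 28 = 68.4; x' = -16 + 4.5·96.4 = 417.8.

Buyers pay €68.4; sellers receive €96.4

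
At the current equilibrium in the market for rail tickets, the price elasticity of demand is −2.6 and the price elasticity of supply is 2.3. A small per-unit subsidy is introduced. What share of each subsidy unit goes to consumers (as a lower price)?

For a small subsidy around the equilibrium, the benefit split depends on the relative slopes, which at a point are proportional to the elasticities.
Buyer share = εs/(εs + |εd|) = 2.3/(2.3 + 2.6) = 23/49; seller share = |εd|/(εs + |εd|) = 26/49.

Consumer share = 23/49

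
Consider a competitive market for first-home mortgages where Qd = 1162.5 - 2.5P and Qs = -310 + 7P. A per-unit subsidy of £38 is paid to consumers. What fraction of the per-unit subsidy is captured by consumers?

Pre-subsidy: 1162.5 - 2.5P = -310 + 7P gives P* = 155, Q* = 775.
With the rebate, buyers effectively pay Pb = Ps − 38, where Ps is the price sellers receive.
Demand in terms of Ps becomes Qd = 1162.5 − 2.5(Ps − 38) = 1257.5 - 2.5Ps. Setting this equal to supply: 1257.5 - 2.5Ps = -310 + 7Ps, so Ps = 165.
Buyers pay Pb = 165 − 38 = 127; Q' = -310 + 7·165 = 845.
Buyers' price falls by P* − Pb = 155 − 127 = 28; sellers' price rises by Ps − P* = 165 − 155 = 10.
So consumers capture 28/38 = 14/19 of each unit of subsidy.

Consumer share = 14/19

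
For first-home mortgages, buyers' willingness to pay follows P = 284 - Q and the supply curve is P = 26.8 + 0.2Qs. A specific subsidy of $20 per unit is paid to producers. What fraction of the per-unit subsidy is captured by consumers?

Pre-subsidy: 284 - Q = 26.8 + 0.2Q gives Q* = 643/3 and P* = 209/3.
With the subsidy, sellers receive Ps = Pb + 20 for each unit, where Pb is the price buyers pay.
On the curves, Pb = 284 - Q and Ps = 26.8 + 0.2Q; the wedge Ps − Pb = 20 gives 26.8 + 0.2Q − (284 - Q) = 20, so Q' = 231.
Then Pb = 284 − 1·231 = 53 and Ps = 26.8 + 0.2·231 = 73.
Buyers' price falls by P* − Pb = 209/3 − 53 = 50/3; sellers' price rises by Ps − P* = 73 − 209/3 = 10/3.
So consumers capture (50/3)/20 = 5/6 of each unit of subsidy.

Consumer share = 5/6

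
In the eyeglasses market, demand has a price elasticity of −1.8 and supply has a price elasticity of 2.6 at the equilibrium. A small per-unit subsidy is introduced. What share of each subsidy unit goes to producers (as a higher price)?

For a small subsidy around the equilibrium, the benefit split depends on the relative slopes, which at a point are proportional to the elasticities.
Buyer share = εs/(εs + |εd|) = 2.6/(2.6 + 1.8) = 13/22; seller share = |εd|/(εs + |εd|) = 9/22.
So producers capture 9/22 of the subsidy.

Producer share = 9/22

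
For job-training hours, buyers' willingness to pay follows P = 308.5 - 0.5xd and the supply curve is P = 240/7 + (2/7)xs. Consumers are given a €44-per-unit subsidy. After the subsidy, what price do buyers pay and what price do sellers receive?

Pre-subsidy: 308.5 - 0.5x = 240/7 + (2/7)x gives x* = 349 and P* = 134.
With the rebate, buyers effectively pay Pb = Ps − 44, where Ps is the price sellers receive.
On the curves, Pb = 308.5 - 0.5x and Ps = 240/7 + (2/7)x; the wedge Ps − Pb = 44 gives 240/7 + (2/7)x − (308.5 - 0.5x) = 44, so x' = 405.
Then Pb = 308.5 − 0.5·405 = 106 and Ps = 240/7 + (2/7)·405 = 150.

Buyers pay €106; sellers receive €150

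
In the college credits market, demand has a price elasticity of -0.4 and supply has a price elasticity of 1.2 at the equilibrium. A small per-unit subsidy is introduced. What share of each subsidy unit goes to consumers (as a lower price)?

For a small subsidy around the equilibrium, the benefit split depends on the relative slopes, which at a point are proportional to the elasticities.
Buyer share = εs/(εs + |εd|) = 1.2/(1.2 + 0.4) = 0.75; seller share = |εd|/(εs + |εd|) = 0.25.

Consumer share = 0.75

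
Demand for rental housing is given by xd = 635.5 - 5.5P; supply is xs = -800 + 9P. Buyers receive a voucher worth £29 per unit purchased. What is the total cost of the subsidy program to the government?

Government cost = £5510

Pre-subsidy: 635.5 - 5.5P = -800 + 9P gives P* = 99, x* = 91.
With the rebate, buyers effectively pay Pb = Ps − 29, where Ps is the price sellers receive.
Demand in terms of Ps becomes xd = 635.5 − 5.5(Ps − 29) = 795 - 5.5Ps. Setting this equal to supply: 795 - 5.5Ps = -800 + 9Ps, so Ps = 110.
Buyers pay Pb = 110 − 29 = 81; x' = -800 + 9·110 = 190.
Government outlay = subsidy × quantity = 29 × 190 = 5510.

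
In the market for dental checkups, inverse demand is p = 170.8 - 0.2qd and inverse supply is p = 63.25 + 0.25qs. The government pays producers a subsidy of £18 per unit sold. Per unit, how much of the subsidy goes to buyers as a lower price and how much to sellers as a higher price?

Pre-subsidy: 170.8 - 0.2q = 63.25 + 0.25q gives q* = 239 and p* = 123.
With the subsidy, sellers receive ps = pb + 18 for each unit, where pb is the price buyers pay.
On the curves, pb = 170.8 - 0.2q and ps = 63.25 + 0.25q; the wedge ps − pb = 18 gives 63.25 + 0.25q − (170.8 - 0.2q) = 18, so q' = 279.
Then pb = 170.8 − 0.2·279 = 115 and ps = 63.25 + 0.25·279 = 133.
Buyers' price falls by p* − pb = 123 − 115 = 8; sellers' price rises by ps − p* = 133 − 123 = 10.

Buyers gain £8 per unit; sellers gain £10 per unit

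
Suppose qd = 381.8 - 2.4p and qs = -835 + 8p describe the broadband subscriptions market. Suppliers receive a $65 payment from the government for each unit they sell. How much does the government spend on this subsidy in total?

Government cost = $14365

Pre-subsidy: 381.8 - 2.4p = -835 + 8p gives p* = 117, q* = 101.
With the subsidy, sellers receive ps = pb + 65 for each unit, where pb is the price buyers pay.
Supply in terms of pb becomes qs = -835 + 8(pb + 65) = -315 + 8pb. Setting this equal to demand: 381.8 - 2.4pb = -315 + 8pb, so pb = 67.
Sellers receive ps = 67 + 65 = 132; q' = 381.8 − 2.4·67 = 221.
Government outlay = subsidy × quantity = 65 × 221 = 14365.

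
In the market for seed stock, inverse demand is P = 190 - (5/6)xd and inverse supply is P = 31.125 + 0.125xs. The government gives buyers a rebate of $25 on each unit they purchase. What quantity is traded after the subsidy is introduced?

Pre-subsidy: 190 - (5/6)x = 31.125 + 0.125x gives x* = 3813/23 and P* = 2385/46.
With the rebate, buyers effectively pay Pb = Ps − 25, where Ps is the price sellers receive.
On the curves, Pb = 190 - (5/6)x and Ps = 31.125 + 0.125x; the wedge Ps − Pb = 25 gives 31.125 + 0.125x − (190 - (5/6)x) = 25, so x' = 4413/23.
Then Pb = 190 − (5/6)·(4413/23) = 1385/46 and Ps = 31.125 + 0.125·(4413/23) = 2535/46.

x' = 4413/23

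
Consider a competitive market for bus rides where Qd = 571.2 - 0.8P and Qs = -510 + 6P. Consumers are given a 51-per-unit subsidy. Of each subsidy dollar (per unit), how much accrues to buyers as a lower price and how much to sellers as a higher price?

Pre-subsidy: 571.2 - 0.8P = -510 + 6P gives P* = 159, Q* = 444.
With the rebate, buyers effectively pay Pb = Ps − 51, where Ps is the price sellers receive.
Demand in terms of Ps becomes Qd = 571.2 − 0.8(Ps − 51) = 612 - 0.8Ps. Setting this equal to supply: 612 - 0.8Ps = -510 + 6Ps, so Ps = 165.
Buyers pay Pb = 165 − 51 = 114; Q' = -510 + 6·165 = 480.
Buyers' price falls by P* − Pb = 159 − 114 = 45; sellers' price rises by Ps − P* = 165 − 159 = 6.

Buyers gain 45 per unit; sellers gain 6 per unit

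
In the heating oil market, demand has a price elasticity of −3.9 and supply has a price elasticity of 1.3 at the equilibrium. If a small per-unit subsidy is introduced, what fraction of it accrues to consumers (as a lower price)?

For a small subsidy around the equilibrium, the benefit split depends on the relative slopes, which at a point are proportional to the elasticities.
Buyer share = εs/(εs + |εd|) = 1.3/(1.3 + 3.9) = 0.25; seller share = |εd|/(εs + |εd|) = 0.75.

Consumer share = 0.25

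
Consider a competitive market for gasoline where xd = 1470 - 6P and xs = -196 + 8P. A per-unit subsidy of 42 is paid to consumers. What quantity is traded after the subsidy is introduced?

Pre-subsidy: 1470 - 6P = -196 + 8P gives P* = 119, x* = 756.
With the rebate, buyers effectively pay Pb = Ps − 42, where Ps is the price sellers receive.
Demand in terms of Ps becomes xd = 1470 − 6(Ps − 42) = 1722 - 6Ps. Setting this equal to supply: 1722 - 6Ps = -196 + 8Ps, so Ps = 137.
Buyers pay Pb = 137 − 42 = 95; x' = -196 + 8·137 = 900.

x' = 900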